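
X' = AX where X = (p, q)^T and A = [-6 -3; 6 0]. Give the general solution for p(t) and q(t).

Coefficient matrix A = [[-6, -3], [6, 0]].
Characteristic polynomial det(A - λI) = λ^2 + 6λ + 18 = 0.
Eigenvalues λ = -3 ± 3i (complex conjugate pair).
For λ=-3+3i: an eigenvector is (0,1) - i(-1,1) = (0 + i, 1 - i).
A real fundamental pair from Re and Im of e^((-3+3i)t)v: X_1 = e^(-3t)(cos(3t)·(0,1) + sin(3t)·(-1,1)), X_2 = e^(-3t)(sin(3t)·(0,1) - cos(3t)·(-1,1)).
General solution: c_1X_1 + c_2X_2.

p(t) = -c_1e^(-3t)sin(3t) + c_2e^(-3t)cos(3t), q(t) = c_1e^(-3t)sin(3t) + c_1e^(-3t)cos(3t) + c_2e^(-3t)sin(3t) - c_2e^(-3t)cos(3t)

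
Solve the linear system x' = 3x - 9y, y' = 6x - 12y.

Coefficient matrix A = [[3, -9], [6, -12]].
Characteristic polynomial det(A - λI) = λ^2 + 9λ + 18 = 0.
Eigenvalues λ = -6, -3.
For λ=-6: (A-λI) row 1 is [9, -9], so an eigenvector is (1, 1).
For λ=-3: (A-λI) row 1 is [6, -9], so an eigenvector is (3, 2).
General solution: K_1e^(-6t)(1,1) + K_2e^(-3t)(3,2).

x(t) = K_1e^(-6t) + 3K_2e^(-3t), y(t) = K_1e^(-6t) + 2K_2e^(-3t)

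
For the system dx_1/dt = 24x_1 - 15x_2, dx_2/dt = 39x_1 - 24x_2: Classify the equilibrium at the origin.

A = [[24,-15],[39,-24]]; det(A-λI) = λ^2 + 9.
λ = 0 ± 3i: zero real part.

center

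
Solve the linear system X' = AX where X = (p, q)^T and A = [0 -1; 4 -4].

Coefficient matrix A = [[0, -1], [4, -4]].
Characteristic polynomial det(A - λI) = λ^2 + 4λ + 4 = 0.
Single eigenvalue λ = -2 with algebraic multiplicity 2.
Eigenvector v = (1,2); generalized eigenvector w with (A-λI)w=v is (2,3).
General solution: e^(-2t)[c_1·v + c_2·(t·v + w)].

p(t) = c_1e^(-2t) + c_2te^(-2t) + 2c_2e^(-2t), q(t) = 2c_1e^(-2t) + 2c_2te^(-2t) + 3c_2e^(-2t)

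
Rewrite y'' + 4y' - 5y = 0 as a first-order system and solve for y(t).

y(t) = C_1e^(t) + C_2e^(-5t)

Let x_1 = y, x_2 = y'. Then x_1' = x_2 and x_2' = 5x_1 - 4x_2.
A = [[0,1],[5,-4]]; det(A-λI) = λ^2 + 4λ - 5.
Eigenvalues λ = 1, -5 with eigenvectors (1,1), (1,-5).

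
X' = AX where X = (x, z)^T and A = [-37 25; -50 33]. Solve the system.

Coefficient matrix A = [[-37, 25], [-50, 33]].
Characteristic polynomial det(A - λI) = λ^2 + 4λ + 29 = 0.
Eigenvalues λ = -2 ± 5i (complex conjugate pair).
For λ=-2+5i: an eigenvector is (2,3) - i(1,1) = (2 - i, 3 - i).
A real fundamental pair from Re and Im of e^((-2+5i)t)v: X_1 = e^(-2t)(cos(5t)·(2,3) + sin(5t)·(1,1)), X_2 = e^(-2t)(sin(5t)·(2,3) - cos(5t)·(1,1)).
General solution: C_1X_1 + C_2X_2.

x(t) = C_1e^(-2t)sin(5t) + 2C_1e^(-2t)cos(5t) + 2C_2e^(-2t)sin(5t) - C_2e^(-2t)cos(5t), z(t) = C_1e^(-2t)sin(5t) + 3C_1e^(-2t)cos(5t) + 3C_2e^(-2t)sin(5t) - C_2e^(-2t)cos(5t)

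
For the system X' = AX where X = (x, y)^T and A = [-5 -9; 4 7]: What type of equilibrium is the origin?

A = [[-5,-9],[4,7]]; det(A-λI) = λ^2 - 2λ + 1.
repeated λ = 1 with a single eigenvector.

unstable improper node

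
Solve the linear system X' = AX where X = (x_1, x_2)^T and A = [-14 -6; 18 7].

Coefficient matrix A = [[-14, -6], [18, 7]].
Characteristic polynomial det(A - λI) = λ^2 + 7λ + 10 = 0.
Eigenvalues λ = -2, -5.
For λ=-2: (A-λI) row 1 is [-12, -6], so an eigenvector is (1, -2).
For λ=-5: (A-λI) row 1 is [-9, -6], so an eigenvector is (-2, 3).
General solution: C_1e^(-2t)(1,-2) + C_2e^(-5t)(-2,3).

x_1(t) = C_1e^(-2t) - 2C_2e^(-5t), x_2(t) = -2C_1e^(-2t) + 3C_2e^(-5t)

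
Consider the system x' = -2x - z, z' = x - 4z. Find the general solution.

Coefficient matrix A = [[-2, -1], [1, -4]].
Characteristic polynomial det(A - λI) = λ^2 + 6λ + 9 = 0.
Single eigenvalue λ = -3 with algebraic multiplicity 2.
Eigenvector v = (-1,-1); generalized eigenvector w with (A-λI)w=v is (0,1).
General solution: e^(-3t)[K_1·v + K_2·(t·v + w)].

x(t) = -K_1e^(-3t) - K_2te^(-3t), z(t) = -K_1e^(-3t) - K_2te^(-3t) + K_2e^(-3t)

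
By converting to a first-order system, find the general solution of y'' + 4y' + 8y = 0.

y(t) = C_1e^(-2t)cos(2t) + C_2e^(-2t)sin(2t)

Let x_1 = y, x_2 = y'. Then x_1' = x_2 and x_2' = -8x_1 - 4x_2.
A = [[0,1],[-8,-4]]; det(A-λI) = λ^2 + 4λ + 8.
Eigenvalues λ = -2 ± 2i.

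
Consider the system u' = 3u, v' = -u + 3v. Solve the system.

Coefficient matrix A = [[3, 0], [-1, 3]].
Characteristic polynomial det(A - λI) = λ^2 - 6λ + 9 = 0.
Single eigenvalue λ = 3 with algebraic multiplicity 2.
Eigenvector v = (0,-1); generalized eigenvector w with (A-λI)w=v is (1,2).
General solution: e^(3t)[K_1·v + K_2·(t·v + w)].

u(t) = K_2e^(3t), v(t) = -K_1e^(3t) - K_2te^(3t) + 2K_2e^(3t)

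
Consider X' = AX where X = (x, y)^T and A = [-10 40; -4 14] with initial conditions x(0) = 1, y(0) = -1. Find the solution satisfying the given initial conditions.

Coefficient matrix A = [[-10, 40], [-4, 14]].
Characteristic polynomial det(A - λI) = λ^2 - 4λ + 20 = 0.
Eigenvalues λ = 2 ± 4i (complex conjugate pair).
For λ=2+4i: an eigenvector is (-1,0) - i(3,1) = (-1 - 3i, 0 - i).
A real fundamental pair from Re and Im of e^((2+4i)t)v: X_1 = e^(2t)(cos(4t)·(-1,0) + sin(4t)·(3,1)), X_2 = e^(2t)(sin(4t)·(-1,0) - cos(4t)·(3,1)).
General solution: c_1X_1 + c_2X_2.
Applying x(0)=1, y(0)=-1 gives c_1=-4, c_2=1.

x(t) = -13e^(2t)sin(4t) + e^(2t)cos(4t), y(t) = -4e^(2t)sin(4t) - e^(2t)cos(4t)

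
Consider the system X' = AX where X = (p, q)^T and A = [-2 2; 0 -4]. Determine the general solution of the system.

Coefficient matrix A = [[-2, 2], [0, -4]].
Characteristic polynomial det(A - λI) = λ^2 + 6λ + 8 = 0.
Eigenvalues λ = -2, -4.
For λ=-2: (A-λI) row 1 is [0, 2], so an eigenvector is (1, 0).
For λ=-4: (A-λI) row 1 is [2, 2], so an eigenvector is (1, -1).
General solution: K_1e^(-2t)(1,0) + K_2e^(-4t)(1,-1).

p(t) = K_1e^(-2t) + K_2e^(-4t), q(t) = -K_2e^(-4t)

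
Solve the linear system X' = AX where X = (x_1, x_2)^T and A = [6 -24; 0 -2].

x_1(t) = C_1e^(6t) - 3C_2e^(-2t), x_2(t) = -C_2e^(-2t)

Coefficient matrix A = [[6, -24], [0, -2]].
Characteristic polynomial det(A - λI) = λ^2 - 4λ - 12 = 0.
Eigenvalues λ = 6, -2.
For λ=6: (A-λI) row 1 is [0, -24], so an eigenvector is (1, 0).
For λ=-2: (A-λI) row 1 is [8, -24], so an eigenvector is (-3, -1).
General solution: C_1e^(6t)(1,0) + C_2e^(-2t)(-3,-1).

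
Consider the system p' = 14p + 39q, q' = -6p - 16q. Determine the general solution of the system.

p(t) = 3c_1e^(-t)sin(3t) - 2c_1e^(-t)cos(3t) - 2c_2e^(-t)sin(3t) - 3c_2e^(-t)cos(3t), q(t) = -c_1e^(-t)sin(3t) + c_1e^(-t)cos(3t) + c_2e^(-t)sin(3t) + c_2e^(-t)cos(3t)

Coefficient matrix A = [[14, 39], [-6, -16]].
Characteristic polynomial det(A - λI) = λ^2 + 2λ + 10 = 0.
Eigenvalues λ = -1 ± 3i (complex conjugate pair).
For λ=-1+3i: an eigenvector is (-2,1) - i(3,-1) = (-2 - 3i, 1 + i).
A real fundamental pair from Re and Im of e^((-1+3i)t)v: X_1 = e^(-t)(cos(3t)·(-2,1) + sin(3t)·(3,-1)), X_2 = e^(-t)(sin(3t)·(-2,1) - cos(3t)·(3,-1)).
General solution: c_1X_1 + c_2X_2.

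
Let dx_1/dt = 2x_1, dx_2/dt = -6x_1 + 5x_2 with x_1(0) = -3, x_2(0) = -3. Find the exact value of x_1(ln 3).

A = [[2,0],[-6,5]]; eigenvalues λ = 2, 5.
Eigenvectors: (-1,-2) for λ=2, (0,-1) for λ=5.
From the initial condition, c_1 = 3, c_2 = -3.
x_1(ln 3) = (3)(3^2)(-1) + (-3)(3^5)(0) = -27.

-27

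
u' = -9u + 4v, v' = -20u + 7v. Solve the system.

Coefficient matrix A = [[-9, 4], [-20, 7]].
Characteristic polynomial det(A - λI) = λ^2 + 2λ + 17 = 0.
Eigenvalues λ = -1 ± 4i (complex conjugate pair).
For λ=-1+4i: an eigenvector is (1,2) - i(0,-1) = (1, 2 + i).
A real fundamental pair from Re and Im of e^((-1+4i)t)v: X_1 = e^(-t)(cos(4t)·(1,2) + sin(4t)·(0,-1)), X_2 = e^(-t)(sin(4t)·(1,2) - cos(4t)·(0,-1)).
General solution: c_1X_1 + c_2X_2.

u(t) = c_1e^(-t)cos(4t) + c_2e^(-t)sin(4t), v(t) = -c_1e^(-t)sin(4t) + 2c_1e^(-t)cos(4t) + 2c_2e^(-t)sin(4t) + c_2e^(-t)cos(4t)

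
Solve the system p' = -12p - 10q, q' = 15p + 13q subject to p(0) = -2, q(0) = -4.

p(t) = 12e^(3t) - 14e^(-2t), q(t) = -18e^(3t) + 14e^(-2t)

Coefficient matrix A = [[-12, -10], [15, 13]].
Characteristic polynomial det(A - λI) = λ^2 - λ - 6 = 0.
Eigenvalues λ = -2, 3.
For λ=-2: (A-λI) row 1 is [-10, -10], so an eigenvector is (-1, 1).
For λ=3: (A-λI) row 1 is [-15, -10], so an eigenvector is (-2, 3).
General solution: c_1e^(-2t)(-1,1) + c_2e^(3t)(-2,3).
Applying p(0)=-2, q(0)=-4 gives c_1=14, c_2=-6.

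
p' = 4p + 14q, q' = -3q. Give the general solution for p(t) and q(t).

p(t) = 2c_1e^(-3t) + c_2e^(4t), q(t) = -c_1e^(-3t)

Coefficient matrix A = [[4, 14], [0, -3]].
Characteristic polynomial det(A - λI) = λ^2 - λ - 12 = 0.
Eigenvalues λ = -3, 4.
For λ=-3: (A-λI) row 1 is [7, 14], so an eigenvector is (2, -1).
For λ=4: (A-λI) row 1 is [0, 14], so an eigenvector is (1, 0).
General solution: c_1e^(-3t)(2,-1) + c_2e^(4t)(1,0).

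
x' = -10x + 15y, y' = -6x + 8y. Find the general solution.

x(t) = -2c_1e^(-t)sin(3t) - c_1e^(-t)cos(3t) - c_2e^(-t)sin(3t) + 2c_2e^(-t)cos(3t), y(t) = -c_1e^(-t)sin(3t) - c_1e^(-t)cos(3t) - c_2e^(-t)sin(3t) + c_2e^(-t)cos(3t)

Coefficient matrix A = [[-10, 15], [-6, 8]].
Characteristic polynomial det(A - λI) = λ^2 + 2λ + 10 = 0.
Eigenvalues λ = -1 ± 3i (complex conjugate pair).
For λ=-1+3i: an eigenvector is (-1,-1) - i(-2,-1) = (-1 + 2i, -1 + i).
A real fundamental pair from Re and Im of e^((-1+3i)t)v: X_1 = e^(-t)(cos(3t)·(-1,-1) + sin(3t)·(-2,-1)), X_2 = e^(-t)(sin(3t)·(-1,-1) - cos(3t)·(-2,-1)).
General solution: c_1X_1 + c_2X_2.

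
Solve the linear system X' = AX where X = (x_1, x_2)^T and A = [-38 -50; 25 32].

x_1(t) = 3c_1e^(-3t)sin(5t) + c_1e^(-3t)cos(5t) + c_2e^(-3t)sin(5t) - 3c_2e^(-3t)cos(5t), x_2(t) = -2c_1e^(-3t)sin(5t) - c_1e^(-3t)cos(5t) - c_2e^(-3t)sin(5t) + 2c_2e^(-3t)cos(5t)

Coefficient matrix A = [[-38, -50], [25, 32]].
Characteristic polynomial det(A - λI) = λ^2 + 6λ + 34 = 0.
Eigenvalues λ = -3 ± 5i (complex conjugate pair).
For λ=-3+5i: an eigenvector is (1,-1) - i(3,-2) = (1 - 3i, -1 + 2i).
A real fundamental pair from Re and Im of e^((-3+5i)t)v: X_1 = e^(-3t)(cos(5t)·(1,-1) + sin(5t)·(3,-2)), X_2 = e^(-3t)(sin(5t)·(1,-1) - cos(5t)·(3,-2)).
General solution: c_1X_1 + c_2X_2.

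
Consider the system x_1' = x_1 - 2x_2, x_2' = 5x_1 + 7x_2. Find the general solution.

x_1(t) = K_1e^(4t)sin(t) + K_1e^(4t)cos(t) + K_2e^(4t)sin(t) - K_2e^(4t)cos(t), x_2(t) = -K_1e^(4t)sin(t) - 2K_1e^(4t)cos(t) - 2K_2e^(4t)sin(t) + K_2e^(4t)cos(t)

Coefficient matrix A = [[1, -2], [5, 7]].
Characteristic polynomial det(A - λI) = λ^2 - 8λ + 17 = 0.
Eigenvalues λ = 4 ± i (complex conjugate pair).
For λ=4+i: an eigenvector is (1,-2) - i(1,-1) = (1 - i, -2 + i).
A real fundamental pair from Re and Im of e^((4+i)t)v: X_1 = e^(4t)(cos(t)·(1,-2) + sin(t)·(1,-1)), X_2 = e^(4t)(sin(t)·(1,-2) - cos(t)·(1,-1)).
General solution: K_1X_1 + K_2X_2.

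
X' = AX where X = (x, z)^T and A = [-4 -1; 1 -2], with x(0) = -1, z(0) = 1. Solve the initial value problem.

x(t) = -e^(-3t), z(t) = e^(-3t)

Coefficient matrix A = [[-4, -1], [1, -2]].
Characteristic polynomial det(A - λI) = λ^2 + 6λ + 9 = 0.
Single eigenvalue λ = -3 with algebraic multiplicity 2.
Eigenvector v = (-1,1); generalized eigenvector w with (A-λI)w=v is (-1,2).
General solution: e^(-3t)[K_1·v + K_2·(t·v + w)].
Applying x(0)=-1, z(0)=1 gives K_1=1, K_2=0.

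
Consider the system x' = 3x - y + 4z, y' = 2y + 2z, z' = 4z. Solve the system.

Coefficient matrix A = [[3, -1, 4], [0, 2, 2], [0, 0, 4]].
det(A - λI) = 0 gives eigenvalues λ = 2, 3, 4.
For λ=2: eigenvector (1,1,0).
For λ=3: eigenvector (1,0,0).
For λ=4: eigenvector (3,1,1).
General solution: c_1e^(2t)(1,1,0) + c_2e^(3t)(1,0,0) + c_3e^(4t)(3,1,1).

x(t) = c_1e^(2t) + c_2e^(3t) + 3c_3e^(4t), y(t) = c_1e^(2t) + c_3e^(4t), z(t) = c_3e^(4t)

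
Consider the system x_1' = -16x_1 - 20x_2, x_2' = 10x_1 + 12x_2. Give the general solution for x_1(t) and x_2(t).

Coefficient matrix A = [[-16, -20], [10, 12]].
Characteristic polynomial det(A - λI) = λ^2 + 4λ + 8 = 0.
Eigenvalues λ = -2 ± 2i (complex conjugate pair).
For λ=-2+2i: an eigenvector is (-1,1) - i(-3,2) = (-1 + 3i, 1 - 2i).
A real fundamental pair from Re and Im of e^((-2+2i)t)v: X_1 = e^(-2t)(cos(2t)·(-1,1) + sin(2t)·(-3,2)), X_2 = e^(-2t)(sin(2t)·(-1,1) - cos(2t)·(-3,2)).
General solution: c_1X_1 + c_2X_2.

x_1(t) = -3c_1e^(-2t)sin(2t) - c_1e^(-2t)cos(2t) - c_2e^(-2t)sin(2t) + 3c_2e^(-2t)cos(2t), x_2(t) = 2c_1e^(-2t)sin(2t) + c_1e^(-2t)cos(2t) + c_2e^(-2t)sin(2t) - 2c_2e^(-2t)cos(2t)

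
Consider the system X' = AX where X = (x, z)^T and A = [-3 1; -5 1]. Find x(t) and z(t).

x(t) = c_1e^(-t)cos(t) + c_2e^(-t)sin(t), z(t) = -c_1e^(-t)sin(t) + 2c_1e^(-t)cos(t) + 2c_2e^(-t)sin(t) + c_2e^(-t)cos(t)

Coefficient matrix A = [[-3, 1], [-5, 1]].
Characteristic polynomial det(A - λI) = λ^2 + 2λ + 2 = 0.
Eigenvalues λ = -1 ± i (complex conjugate pair).
For λ=-1+i: an eigenvector is (1,2) - i(0,-1) = (1, 2 + i).
A real fundamental pair from Re and Im of e^((-1+i)t)v: X_1 = e^(-t)(cos(t)·(1,2) + sin(t)·(0,-1)), X_2 = e^(-t)(sin(t)·(1,2) - cos(t)·(0,-1)).
General solution: c_1X_1 + c_2X_2.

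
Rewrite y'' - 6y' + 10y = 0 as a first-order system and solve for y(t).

y(t) = K_1e^(3t)cos(t) + K_2e^(3t)sin(t)

Let x_1 = y, x_2 = y'. Then x_1' = x_2 and x_2' = -10x_1 + 6x_2.
A = [[0,1],[-10,6]]; det(A-λI) = λ^2 - 6λ + 10.
Eigenvalues λ = 3 ± i.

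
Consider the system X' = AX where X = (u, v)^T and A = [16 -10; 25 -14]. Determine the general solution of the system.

Coefficient matrix A = [[16, -10], [25, -14]].
Characteristic polynomial det(A - λI) = λ^2 - 2λ + 26 = 0.
Eigenvalues λ = 1 ± 5i (complex conjugate pair).
For λ=1+5i: an eigenvector is (1,1) - i(1,2) = (1 - i, 1 - 2i).
A real fundamental pair from Re and Im of e^((1+5i)t)v: X_1 = e^(t)(cos(5t)·(1,1) + sin(5t)·(1,2)), X_2 = e^(t)(sin(5t)·(1,1) - cos(5t)·(1,2)).
General solution: c_1X_1 + c_2X_2.

u(t) = c_1e^(t)sin(5t) + c_1e^(t)cos(5t) + c_2e^(t)sin(5t) - c_2e^(t)cos(5t), v(t) = 2c_1e^(t)sin(5t) + c_1e^(t)cos(5t) + c_2e^(t)sin(5t) - 2c_2e^(t)cos(5t)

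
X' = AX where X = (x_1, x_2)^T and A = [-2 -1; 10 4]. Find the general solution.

Coefficient matrix A = [[-2, -1], [10, 4]].
Characteristic polynomial det(A - λI) = λ^2 - 2λ + 2 = 0.
Eigenvalues λ = 1 ± i (complex conjugate pair).
For λ=1+i: an eigenvector is (1,-3) - i(0,1) = (1, -3 - i).
A real fundamental pair from Re and Im of e^((1+i)t)v: X_1 = e^(t)(cos(t)·(1,-3) + sin(t)·(0,1)), X_2 = e^(t)(sin(t)·(1,-3) - cos(t)·(0,1)).
General solution: K_1X_1 + K_2X_2.

x_1(t) = K_1e^(t)cos(t) + K_2e^(t)sin(t), x_2(t) = K_1e^(t)sin(t) - 3K_1e^(t)cos(t) - 3K_2e^(t)sin(t) - K_2e^(t)cos(t)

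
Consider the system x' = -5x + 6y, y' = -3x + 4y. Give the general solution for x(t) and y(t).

x(t) = -K_1e^(t) - 2K_2e^(-2t), y(t) = -K_1e^(t) - K_2e^(-2t)

Coefficient matrix A = [[-5, 6], [-3, 4]].
Characteristic polynomial det(A - λI) = λ^2 + λ - 2 = 0.
Eigenvalues λ = 1, -2.
For λ=1: (A-λI) row 1 is [-6, 6], so an eigenvector is (-1, -1).
For λ=-2: (A-λI) row 1 is [-3, 6], so an eigenvector is (-2, -1).
General solution: K_1e^(t)(-1,-1) + K_2e^(-2t)(-2,-1).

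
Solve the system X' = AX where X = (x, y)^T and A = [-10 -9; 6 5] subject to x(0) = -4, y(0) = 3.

x(t) = -e^(-t) - 3e^(-4t), y(t) = e^(-t) + 2e^(-4t)

Coefficient matrix A = [[-10, -9], [6, 5]].
Characteristic polynomial det(A - λI) = λ^2 + 5λ + 4 = 0.
Eigenvalues λ = -4, -1.
For λ=-4: (A-λI) row 1 is [-6, -9], so an eigenvector is (-3, 2).
For λ=-1: (A-λI) row 1 is [-9, -9], so an eigenvector is (-1, 1).
General solution: c_1e^(-4t)(-3,2) + c_2e^(-t)(-1,1).
Applying x(0)=-4, y(0)=3 gives c_1=1, c_2=1.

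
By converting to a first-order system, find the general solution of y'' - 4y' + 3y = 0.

Let x_1 = y, x_2 = y'. Then x_1' = x_2 and x_2' = -3x_1 + 4x_2.
A = [[0,1],[-3,4]]; det(A-λI) = λ^2 - 4λ + 3.
Eigenvalues λ = 3, 1 with eigenvectors (1,3), (1,1).

y(t) = c_1e^(3t) + c_2e^(t)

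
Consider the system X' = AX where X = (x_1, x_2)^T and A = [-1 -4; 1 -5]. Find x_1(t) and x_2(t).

Coefficient matrix A = [[-1, -4], [1, -5]].
Characteristic polynomial det(A - λI) = λ^2 + 6λ + 9 = 0.
Single eigenvalue λ = -3 with algebraic multiplicity 2.
Eigenvector v = (2,1); generalized eigenvector w with (A-λI)w=v is (1,0).
General solution: e^(-3t)[c_1·v + c_2·(t·v + w)].

x_1(t) = 2c_1e^(-3t) + 2c_2te^(-3t) + c_2e^(-3t), x_2(t) = c_1e^(-3t) + c_2te^(-3t)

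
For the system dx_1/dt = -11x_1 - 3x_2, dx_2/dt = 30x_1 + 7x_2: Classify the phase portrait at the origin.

stable spiral

A = [[-11,-3],[30,7]]; det(A-λI) = λ^2 + 4λ + 13.
λ = -2 ± 3i: negative real part.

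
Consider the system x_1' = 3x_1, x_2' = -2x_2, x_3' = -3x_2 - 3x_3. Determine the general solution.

Coefficient matrix A = [[3, 0, 0], [0, -2, 0], [0, -3, -3]].
det(A - λI) = 0 gives eigenvalues λ = 3, -2, -3.
For λ=3: eigenvector (1,0,0).
For λ=-2: eigenvector (0,1,-3).
For λ=-3: eigenvector (0,0,1).
General solution: K_1e^(3t)(1,0,0) + K_2e^(-2t)(0,1,-3) + K_3e^(-3t)(0,0,1).

x_1(t) = K_1e^(3t), x_2(t) = K_2e^(-2t), x_3(t) = -3K_2e^(-2t) + K_3e^(-3t)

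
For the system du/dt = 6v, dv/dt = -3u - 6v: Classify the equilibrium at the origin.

A = [[0,6],[-3,-6]]; det(A-λI) = λ^2 + 6λ + 18.
λ = -3 ± 3i: negative real part.

stable spiral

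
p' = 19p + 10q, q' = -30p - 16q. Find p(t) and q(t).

Coefficient matrix A = [[19, 10], [-30, -16]].
Characteristic polynomial det(A - λI) = λ^2 - 3λ - 4 = 0.
Eigenvalues λ = 4, -1.
For λ=4: (A-λI) row 1 is [15, 10], so an eigenvector is (2, -3).
For λ=-1: (A-λI) row 1 is [20, 10], so an eigenvector is (1, -2).
General solution: K_1e^(4t)(2,-3) + K_2e^(-t)(1,-2).

p(t) = 2K_1e^(4t) + K_2e^(-t), q(t) = -3K_1e^(4t) - 2K_2e^(-t)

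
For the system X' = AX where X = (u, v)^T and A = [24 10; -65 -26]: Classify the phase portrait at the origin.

A = [[24,10],[-65,-26]]; det(A-λI) = λ^2 + 2λ + 26.
λ = -1 ± 5i: negative real part.

stable spiral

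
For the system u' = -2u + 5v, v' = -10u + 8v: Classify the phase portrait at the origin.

unstable spiral

A = [[-2,5],[-10,8]]; det(A-λI) = λ^2 - 6λ + 34.
λ = 3 ± 5i: positive real part.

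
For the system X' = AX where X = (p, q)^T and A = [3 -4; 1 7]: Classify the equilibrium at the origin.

unstable improper node

A = [[3,-4],[1,7]]; det(A-λI) = λ^2 - 10λ + 25.
repeated λ = 5 with a single eigenvector.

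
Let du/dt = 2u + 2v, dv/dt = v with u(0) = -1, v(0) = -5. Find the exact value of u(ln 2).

A = [[2,2],[0,1]]; eigenvalues λ = 1, 2.
Eigenvectors: (-2,1) for λ=1, (1,0) for λ=2.
From the initial condition, c_1 = -5, c_2 = -11.
u(ln 2) = (-5)(2^1)(-2) + (-11)(2^2)(1) = -24.

-24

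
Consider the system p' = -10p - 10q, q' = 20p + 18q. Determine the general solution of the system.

Coefficient matrix A = [[-10, -10], [20, 18]].
Characteristic polynomial det(A - λI) = λ^2 - 8λ + 20 = 0.
Eigenvalues λ = 4 ± 2i (complex conjugate pair).
For λ=4+2i: an eigenvector is (2,-3) - i(1,-1) = (2 - i, -3 + i).
A real fundamental pair from Re and Im of e^((4+2i)t)v: X_1 = e^(4t)(cos(2t)·(2,-3) + sin(2t)·(1,-1)), X_2 = e^(4t)(sin(2t)·(2,-3) - cos(2t)·(1,-1)).
General solution: C_1X_1 + C_2X_2.

p(t) = C_1e^(4t)sin(2t) + 2C_1e^(4t)cos(2t) + 2C_2e^(4t)sin(2t) - C_2e^(4t)cos(2t), q(t) = -C_1e^(4t)sin(2t) - 3C_1e^(4t)cos(2t) - 3C_2e^(4t)sin(2t) + C_2e^(4t)cos(2t)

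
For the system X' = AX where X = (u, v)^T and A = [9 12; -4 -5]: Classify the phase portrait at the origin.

A = [[9,12],[-4,-5]]; det(A-λI) = λ^2 - 4λ + 3.
λ = 3, 1: both positive.

unstable node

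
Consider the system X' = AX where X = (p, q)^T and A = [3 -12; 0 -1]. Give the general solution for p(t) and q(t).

p(t) = -C_1e^(3t) - 3C_2e^(-t), q(t) = -C_2e^(-t)

Coefficient matrix A = [[3, -12], [0, -1]].
Characteristic polynomial det(A - λI) = λ^2 - 2λ - 3 = 0.
Eigenvalues λ = 3, -1.
For λ=3: (A-λI) row 1 is [0, -12], so an eigenvector is (-1, 0).
For λ=-1: (A-λI) row 1 is [4, -12], so an eigenvector is (-3, -1).
General solution: C_1e^(3t)(-1,0) + C_2e^(-t)(-3,-1).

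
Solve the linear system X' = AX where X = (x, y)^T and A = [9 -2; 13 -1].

x(t) = K_1e^(4t)sin(t) - K_1e^(4t)cos(t) - K_2e^(4t)sin(t) - K_2e^(4t)cos(t), y(t) = 2K_1e^(4t)sin(t) - 3K_1e^(4t)cos(t) - 3K_2e^(4t)sin(t) - 2K_2e^(4t)cos(t)

Coefficient matrix A = [[9, -2], [13, -1]].
Characteristic polynomial det(A - λI) = λ^2 - 8λ + 17 = 0.
Eigenvalues λ = 4 ± i (complex conjugate pair).
For λ=4+i: an eigenvector is (-1,-3) - i(1,2) = (-1 - i, -3 - 2i).
A real fundamental pair from Re and Im of e^((4+i)t)v: X_1 = e^(4t)(cos(t)·(-1,-3) + sin(t)·(1,2)), X_2 = e^(4t)(sin(t)·(-1,-3) - cos(t)·(1,2)).
General solution: K_1X_1 + K_2X_2.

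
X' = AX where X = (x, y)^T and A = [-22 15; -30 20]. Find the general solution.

Coefficient matrix A = [[-22, 15], [-30, 20]].
Characteristic polynomial det(A - λI) = λ^2 + 2λ + 10 = 0.
Eigenvalues λ = -1 ± 3i (complex conjugate pair).
For λ=-1+3i: an eigenvector is (2,3) - i(1,1) = (2 - i, 3 - i).
A real fundamental pair from Re and Im of e^((-1+3i)t)v: X_1 = e^(-t)(cos(3t)·(2,3) + sin(3t)·(1,1)), X_2 = e^(-t)(sin(3t)·(2,3) - cos(3t)·(1,1)).
General solution: K_1X_1 + K_2X_2.

x(t) = K_1e^(-t)sin(3t) + 2K_1e^(-t)cos(3t) + 2K_2e^(-t)sin(3t) - K_2e^(-t)cos(3t), y(t) = K_1e^(-t)sin(3t) + 3K_1e^(-t)cos(3t) + 3K_2e^(-t)sin(3t) - K_2e^(-t)cos(3t)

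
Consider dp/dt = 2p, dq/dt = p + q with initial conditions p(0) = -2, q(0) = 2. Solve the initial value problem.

Coefficient matrix A = [[2, 0], [1, 1]].
Characteristic polynomial det(A - λI) = λ^2 - 3λ + 2 = 0.
Eigenvalues λ = 2, 1.
For λ=2: (A-λI) row 2 is [1, -1], so an eigenvector is (-1, -1).
For λ=1: (A-λI) row 1 is [1, 0], so an eigenvector is (0, 1).
General solution: C_1e^(2t)(-1,-1) + C_2e^(t)(0,1).
Applying p(0)=-2, q(0)=2 gives C_1=2, C_2=4.

p(t) = -2e^(2t), q(t) = -2e^(2t) + 4e^(t)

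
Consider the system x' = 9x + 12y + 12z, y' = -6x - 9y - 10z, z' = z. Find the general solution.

x(t) = -C_1e^(-3t) - 2C_3e^(3t), y(t) = C_1e^(-3t) - C_2e^(t) + C_3e^(3t), z(t) = C_2e^(t)

Coefficient matrix A = [[9, 12, 12], [-6, -9, -10], [0, 0, 1]].
det(A - λI) = 0 gives eigenvalues λ = -3, 1, 3.
For λ=-3: eigenvector (-1,1,0).
For λ=1: eigenvector (0,-1,1).
For λ=3: eigenvector (-2,1,0).
General solution: C_1e^(-3t)(-1,1,0) + C_2e^(t)(0,-1,1) + C_3e^(3t)(-2,1,0).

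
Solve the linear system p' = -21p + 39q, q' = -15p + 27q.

Coefficient matrix A = [[-21, 39], [-15, 27]].
Characteristic polynomial det(A - λI) = λ^2 - 6λ + 18 = 0.
Eigenvalues λ = 3 ± 3i (complex conjugate pair).
For λ=3+3i: an eigenvector is (2,1) - i(-3,-2) = (2 + 3i, 1 + 2i).
A real fundamental pair from Re and Im of e^((3+3i)t)v: X_1 = e^(3t)(cos(3t)·(2,1) + sin(3t)·(-3,-2)), X_2 = e^(3t)(sin(3t)·(2,1) - cos(3t)·(-3,-2)).
General solution: C_1X_1 + C_2X_2.

p(t) = -3C_1e^(3t)sin(3t) + 2C_1e^(3t)cos(3t) + 2C_2e^(3t)sin(3t) + 3C_2e^(3t)cos(3t), q(t) = -2C_1e^(3t)sin(3t) + C_1e^(3t)cos(3t) + C_2e^(3t)sin(3t) + 2C_2e^(3t)cos(3t)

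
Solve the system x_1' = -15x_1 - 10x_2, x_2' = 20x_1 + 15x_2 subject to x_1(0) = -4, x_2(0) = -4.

x_1(t) = 8e^(5t) - 12e^(-5t), x_2(t) = -16e^(5t) + 12e^(-5t)

Coefficient matrix A = [[-15, -10], [20, 15]].
Characteristic polynomial det(A - λI) = λ^2 - 25 = 0.
Eigenvalues λ = 5, -5.
For λ=5: (A-λI) row 1 is [-20, -10], so an eigenvector is (1, -2).
For λ=-5: (A-λI) row 1 is [-10, -10], so an eigenvector is (-1, 1).
General solution: c_1e^(5t)(1,-2) + c_2e^(-5t)(-1,1).
Applying x_1(0)=-4, x_2(0)=-4 gives c_1=8, c_2=12.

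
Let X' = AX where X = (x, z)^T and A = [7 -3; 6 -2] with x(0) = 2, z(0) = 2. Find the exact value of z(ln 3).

A = [[7,-3],[6,-2]]; eigenvalues λ = 4, 1.
Eigenvectors: (1,1) for λ=4, (-1,-2) for λ=1.
From the initial condition, c_1 = 2, c_2 = 0.
z(ln 3) = (2)(3^4)(1) + (0)(3^1)(-2) = 162.

162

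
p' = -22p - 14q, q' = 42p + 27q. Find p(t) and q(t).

p(t) = 2C_1e^(-t) + C_2e^(6t), q(t) = -3C_1e^(-t) - 2C_2e^(6t)

Coefficient matrix A = [[-22, -14], [42, 27]].
Characteristic polynomial det(A - λI) = λ^2 - 5λ - 6 = 0.
Eigenvalues λ = -1, 6.
For λ=-1: (A-λI) row 1 is [-21, -14], so an eigenvector is (2, -3).
For λ=6: (A-λI) row 1 is [-28, -14], so an eigenvector is (1, -2).
General solution: C_1e^(-t)(2,-3) + C_2e^(6t)(1,-2).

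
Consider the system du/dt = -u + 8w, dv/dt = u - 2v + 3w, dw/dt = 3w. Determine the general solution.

Coefficient matrix A = [[-1, 0, 8], [1, -2, 3], [0, 0, 3]].
det(A - λI) = 0 gives eigenvalues λ = -1, -2, 3.
For λ=-1: eigenvector (1,1,0).
For λ=-2: eigenvector (0,1,0).
For λ=3: eigenvector (2,1,1).
General solution: K_1e^(-t)(1,1,0) + K_2e^(-2t)(0,1,0) + K_3e^(3t)(2,1,1).

u(t) = K_1e^(-t) + 2K_3e^(3t), v(t) = K_1e^(-t) + K_2e^(-2t) + K_3e^(3t), w(t) = K_3e^(3t)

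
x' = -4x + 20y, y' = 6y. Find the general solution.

Coefficient matrix A = [[-4, 20], [0, 6]].
Characteristic polynomial det(A - λI) = λ^2 - 2λ - 24 = 0.
Eigenvalues λ = -4, 6.
For λ=-4: (A-λI) row 1 is [0, 20], so an eigenvector is (-1, 0).
For λ=6: (A-λI) row 1 is [-10, 20], so an eigenvector is (2, 1).
General solution: c_1e^(-4t)(-1,0) + c_2e^(6t)(2,1).

x(t) = -c_1e^(-4t) + 2c_2e^(6t), y(t) = c_2e^(6t)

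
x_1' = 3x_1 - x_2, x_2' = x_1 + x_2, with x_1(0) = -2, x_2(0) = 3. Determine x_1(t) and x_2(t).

Coefficient matrix A = [[3, -1], [1, 1]].
Characteristic polynomial det(A - λI) = λ^2 - 4λ + 4 = 0.
Single eigenvalue λ = 2 with algebraic multiplicity 2.
Eigenvector v = (-1,-1); generalized eigenvector w with (A-λI)w=v is (-2,-1).
General solution: e^(2t)[c_1·v + c_2·(t·v + w)].
Applying x_1(0)=-2, x_2(0)=3 gives c_1=-8, c_2=5.

x_1(t) = -5te^(2t) - 2e^(2t), x_2(t) = -5te^(2t) + 3e^(2t)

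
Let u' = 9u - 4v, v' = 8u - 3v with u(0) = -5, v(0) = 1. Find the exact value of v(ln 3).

-2637

A = [[9,-4],[8,-3]]; eigenvalues λ = 1, 5.
Eigenvectors: (-1,-2) for λ=1, (1,1) for λ=5.
From the initial condition, c_1 = -6, c_2 = -11.
v(ln 3) = (-6)(3^1)(-2) + (-11)(3^5)(1) = -2637.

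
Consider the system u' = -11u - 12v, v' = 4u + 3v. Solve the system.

Coefficient matrix A = [[-11, -12], [4, 3]].
Characteristic polynomial det(A - λI) = λ^2 + 8λ + 15 = 0.
Eigenvalues λ = -5, -3.
For λ=-5: (A-λI) row 1 is [-6, -12], so an eigenvector is (2, -1).
For λ=-3: (A-λI) row 1 is [-8, -12], so an eigenvector is (-3, 2).
General solution: c_1e^(-5t)(2,-1) + c_2e^(-3t)(-3,2).

u(t) = 2c_1e^(-5t) - 3c_2e^(-3t), v(t) = -c_1e^(-5t) + 2c_2e^(-3t)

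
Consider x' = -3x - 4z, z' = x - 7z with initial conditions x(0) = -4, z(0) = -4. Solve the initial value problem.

x(t) = 8te^(-5t) - 4e^(-5t), z(t) = 4te^(-5t) - 4e^(-5t)

Coefficient matrix A = [[-3, -4], [1, -7]].
Characteristic polynomial det(A - λI) = λ^2 + 10λ + 25 = 0.
Single eigenvalue λ = -5 with algebraic multiplicity 2.
Eigenvector v = (-2,-1); generalized eigenvector w with (A-λI)w=v is (-1,0).
General solution: e^(-5t)[C_1·v + C_2·(t·v + w)].
Applying x(0)=-4, z(0)=-4 gives C_1=4, C_2=-4.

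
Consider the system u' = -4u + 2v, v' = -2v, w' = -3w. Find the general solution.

u(t) = c_1e^(-4t) + c_3e^(-2t), v(t) = c_3e^(-2t), w(t) = c_2e^(-3t)

Coefficient matrix A = [[-4, 2, 0], [0, -2, 0], [0, 0, -3]].
det(A - λI) = 0 gives eigenvalues λ = -4, -3, -2.
For λ=-4: eigenvector (1,0,0).
For λ=-3: eigenvector (0,0,1).
For λ=-2: eigenvector (1,1,0).
General solution: c_1e^(-4t)(1,0,0) + c_2e^(-3t)(0,0,1) + c_3e^(-2t)(1,1,0).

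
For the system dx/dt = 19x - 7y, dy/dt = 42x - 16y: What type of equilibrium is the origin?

A = [[19,-7],[42,-16]]; det(A-λI) = λ^2 - 3λ - 10.
λ = 5, -2: opposite signs.

saddle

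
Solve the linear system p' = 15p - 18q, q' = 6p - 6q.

p(t) = -2c_1e^(6t) - 3c_2e^(3t), q(t) = -c_1e^(6t) - 2c_2e^(3t)

Coefficient matrix A = [[15, -18], [6, -6]].
Characteristic polynomial det(A - λI) = λ^2 - 9λ + 18 = 0.
Eigenvalues λ = 6, 3.
For λ=6: (A-λI) row 1 is [9, -18], so an eigenvector is (-2, -1).
For λ=3: (A-λI) row 1 is [12, -18], so an eigenvector is (-3, -2).
General solution: c_1e^(6t)(-2,-1) + c_2e^(3t)(-3,-2).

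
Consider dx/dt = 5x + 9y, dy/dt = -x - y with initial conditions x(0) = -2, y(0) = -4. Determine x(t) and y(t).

x(t) = -42te^(2t) - 2e^(2t), y(t) = 14te^(2t) - 4e^(2t)

Coefficient matrix A = [[5, 9], [-1, -1]].
Characteristic polynomial det(A - λI) = λ^2 - 4λ + 4 = 0.
Single eigenvalue λ = 2 with algebraic multiplicity 2.
Eigenvector v = (-3,1); generalized eigenvector w with (A-λI)w=v is (-1,0).
General solution: e^(2t)[c_1·v + c_2·(t·v + w)].
Applying x(0)=-2, y(0)=-4 gives c_1=-4, c_2=14.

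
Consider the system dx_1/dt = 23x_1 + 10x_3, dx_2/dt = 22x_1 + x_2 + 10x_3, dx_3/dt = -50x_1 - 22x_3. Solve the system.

Coefficient matrix A = [[23, 0, 10], [22, 1, 10], [-50, 0, -22]].
det(A - λI) = 0 gives eigenvalues λ = 3, -2, 1.
For λ=3: eigenvector (1,1,-2).
For λ=-2: eigenvector (-2,-2,5).
For λ=1: eigenvector (0,1,0).
General solution: C_1e^(3t)(1,1,-2) + C_2e^(-2t)(-2,-2,5) + C_3e^(t)(0,1,0).

x_1(t) = C_1e^(3t) - 2C_2e^(-2t), x_2(t) = C_1e^(3t) - 2C_2e^(-2t) + C_3e^(t), x_3(t) = -2C_1e^(3t) + 5C_2e^(-2t)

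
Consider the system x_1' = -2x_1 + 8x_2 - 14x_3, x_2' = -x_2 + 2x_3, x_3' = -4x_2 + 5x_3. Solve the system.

Coefficient matrix A = [[-2, 8, -14], [0, -1, 2], [0, -4, 5]].
det(A - λI) = 0 gives eigenvalues λ = 1, -2, 3.
For λ=1: eigenvector (-2,1,1).
For λ=-2: eigenvector (1,0,0).
For λ=3: eigenvector (-4,1,2).
General solution: c_1e^(t)(-2,1,1) + c_2e^(-2t)(1,0,0) + c_3e^(3t)(-4,1,2).

x_1(t) = -2c_1e^(t) + c_2e^(-2t) - 4c_3e^(3t), x_2(t) = c_1e^(t) + c_3e^(3t), x_3(t) = c_1e^(t) + 2c_3e^(3t)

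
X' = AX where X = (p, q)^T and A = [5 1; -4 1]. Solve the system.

Coefficient matrix A = [[5, 1], [-4, 1]].
Characteristic polynomial det(A - λI) = λ^2 - 6λ + 9 = 0.
Single eigenvalue λ = 3 with algebraic multiplicity 2.
Eigenvector v = (-1,2); generalized eigenvector w with (A-λI)w=v is (1,-3).
General solution: e^(3t)[C_1·v + C_2·(t·v + w)].

p(t) = -C_1e^(3t) - C_2te^(3t) + C_2e^(3t), q(t) = 2C_1e^(3t) + 2C_2te^(3t) - 3C_2e^(3t)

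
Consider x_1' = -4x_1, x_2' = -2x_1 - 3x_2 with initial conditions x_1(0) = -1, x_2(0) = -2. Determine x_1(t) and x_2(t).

x_1(t) = -e^(-4t), x_2(t) = -2e^(-4t)

Coefficient matrix A = [[-4, 0], [-2, -3]].
Characteristic polynomial det(A - λI) = λ^2 + 7λ + 12 = 0.
Eigenvalues λ = -4, -3.
For λ=-4: (A-λI) row 2 is [-2, 1], so an eigenvector is (-1, -2).
For λ=-3: (A-λI) row 1 is [-1, 0], so an eigenvector is (0, 1).
General solution: K_1e^(-4t)(-1,-2) + K_2e^(-3t)(0,1).
Applying x_1(0)=-1, x_2(0)=-2 gives K_1=1, K_2=0.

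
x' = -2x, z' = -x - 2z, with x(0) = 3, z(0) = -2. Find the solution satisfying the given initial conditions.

x(t) = 3e^(-2t), z(t) = -3te^(-2t) - 2e^(-2t)

Coefficient matrix A = [[-2, 0], [-1, -2]].
Characteristic polynomial det(A - λI) = λ^2 + 4λ + 4 = 0.
Single eigenvalue λ = -2 with algebraic multiplicity 2.
Eigenvector v = (0,1); generalized eigenvector w with (A-λI)w=v is (-1,3).
General solution: e^(-2t)[K_1·v + K_2·(t·v + w)].
Applying x(0)=3, z(0)=-2 gives K_1=7, K_2=-3.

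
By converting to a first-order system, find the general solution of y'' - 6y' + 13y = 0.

Let x_1 = y, x_2 = y'. Then x_1' = x_2 and x_2' = -13x_1 + 6x_2.
A = [[0,1],[-13,6]]; det(A-λI) = λ^2 - 6λ + 13.
Eigenvalues λ = 3 ± 2i.

y(t) = K_1e^(3t)cos(2t) + K_2e^(3t)sin(2t)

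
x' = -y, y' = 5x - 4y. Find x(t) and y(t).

x(t) = -K_1e^(-2t)cos(t) - K_2e^(-2t)sin(t), y(t) = -K_1e^(-2t)sin(t) - 2K_1e^(-2t)cos(t) - 2K_2e^(-2t)sin(t) + K_2e^(-2t)cos(t)

Coefficient matrix A = [[0, -1], [5, -4]].
Characteristic polynomial det(A - λI) = λ^2 + 4λ + 5 = 0.
Eigenvalues λ = -2 ± i (complex conjugate pair).
For λ=-2+i: an eigenvector is (-1,-2) - i(0,-1) = (-1, -2 + i).
A real fundamental pair from Re and Im of e^((-2+i)t)v: X_1 = e^(-2t)(cos(t)·(-1,-2) + sin(t)·(0,-1)), X_2 = e^(-2t)(sin(t)·(-1,-2) - cos(t)·(0,-1)).
General solution: K_1X_1 + K_2X_2.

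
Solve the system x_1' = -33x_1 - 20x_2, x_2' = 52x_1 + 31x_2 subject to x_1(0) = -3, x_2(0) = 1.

x_1(t) = 19e^(-t)sin(4t) - 3e^(-t)cos(4t), x_2(t) = -31e^(-t)sin(4t) + e^(-t)cos(4t)

Coefficient matrix A = [[-33, -20], [52, 31]].
Characteristic polynomial det(A - λI) = λ^2 + 2λ + 17 = 0.
Eigenvalues λ = -1 ± 4i (complex conjugate pair).
For λ=-1+4i: an eigenvector is (-1,2) - i(-2,3) = (-1 + 2i, 2 - 3i).
A real fundamental pair from Re and Im of e^((-1+4i)t)v: X_1 = e^(-t)(cos(4t)·(-1,2) + sin(4t)·(-2,3)), X_2 = e^(-t)(sin(4t)·(-1,2) - cos(4t)·(-2,3)).
General solution: c_1X_1 + c_2X_2.
Applying x_1(0)=-3, x_2(0)=1 gives c_1=-7, c_2=-5.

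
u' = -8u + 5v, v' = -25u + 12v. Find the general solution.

u(t) = -K_1e^(2t)cos(5t) - K_2e^(2t)sin(5t), v(t) = K_1e^(2t)sin(5t) - 2K_1e^(2t)cos(5t) - 2K_2e^(2t)sin(5t) - K_2e^(2t)cos(5t)

Coefficient matrix A = [[-8, 5], [-25, 12]].
Characteristic polynomial det(A - λI) = λ^2 - 4λ + 29 = 0.
Eigenvalues λ = 2 ± 5i (complex conjugate pair).
For λ=2+5i: an eigenvector is (-1,-2) - i(0,1) = (-1, -2 - i).
A real fundamental pair from Re and Im of e^((2+5i)t)v: X_1 = e^(2t)(cos(5t)·(-1,-2) + sin(5t)·(0,1)), X_2 = e^(2t)(sin(5t)·(-1,-2) - cos(5t)·(0,1)).
General solution: K_1X_1 + K_2X_2.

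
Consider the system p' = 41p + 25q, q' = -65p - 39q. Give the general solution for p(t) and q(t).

Coefficient matrix A = [[41, 25], [-65, -39]].
Characteristic polynomial det(A - λI) = λ^2 - 2λ + 26 = 0.
Eigenvalues λ = 1 ± 5i (complex conjugate pair).
For λ=1+5i: an eigenvector is (1,-2) - i(-2,3) = (1 + 2i, -2 - 3i).
A real fundamental pair from Re and Im of e^((1+5i)t)v: X_1 = e^(t)(cos(5t)·(1,-2) + sin(5t)·(-2,3)), X_2 = e^(t)(sin(5t)·(1,-2) - cos(5t)·(-2,3)).
General solution: c_1X_1 + c_2X_2.

p(t) = -2c_1e^(t)sin(5t) + c_1e^(t)cos(5t) + c_2e^(t)sin(5t) + 2c_2e^(t)cos(5t), q(t) = 3c_1e^(t)sin(5t) - 2c_1e^(t)cos(5t) - 2c_2e^(t)sin(5t) - 3c_2e^(t)cos(5t)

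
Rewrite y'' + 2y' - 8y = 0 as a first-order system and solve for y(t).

Let x_1 = y, x_2 = y'. Then x_1' = x_2 and x_2' = 8x_1 - 2x_2.
A = [[0,1],[8,-2]]; det(A-λI) = λ^2 + 2λ - 8.
Eigenvalues λ = 2, -4 with eigenvectors (1,2), (1,-4).

y(t) = K_1e^(2t) + K_2e^(-4t)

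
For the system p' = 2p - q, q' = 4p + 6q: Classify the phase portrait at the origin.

A = [[2,-1],[4,6]]; det(A-λI) = λ^2 - 8λ + 16.
repeated λ = 4 with a single eigenvector.

unstable improper node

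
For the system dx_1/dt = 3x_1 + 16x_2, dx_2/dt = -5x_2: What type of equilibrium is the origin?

saddle

A = [[3,16],[0,-5]]; det(A-λI) = λ^2 + 2λ - 15.
λ = -5, 3: opposite signs.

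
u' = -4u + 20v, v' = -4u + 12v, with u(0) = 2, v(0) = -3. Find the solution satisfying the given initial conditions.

u(t) = -19e^(4t)sin(4t) + 2e^(4t)cos(4t), v(t) = -8e^(4t)sin(4t) - 3e^(4t)cos(4t)

Coefficient matrix A = [[-4, 20], [-4, 12]].
Characteristic polynomial det(A - λI) = λ^2 - 8λ + 32 = 0.
Eigenvalues λ = 4 ± 4i (complex conjugate pair).
For λ=4+4i: an eigenvector is (2,1) - i(1,0) = (2 - i, 1).
A real fundamental pair from Re and Im of e^((4+4i)t)v: X_1 = e^(4t)(cos(4t)·(2,1) + sin(4t)·(1,0)), X_2 = e^(4t)(sin(4t)·(2,1) - cos(4t)·(1,0)).
General solution: C_1X_1 + C_2X_2.
Applying u(0)=2, v(0)=-3 gives C_1=-3, C_2=-8.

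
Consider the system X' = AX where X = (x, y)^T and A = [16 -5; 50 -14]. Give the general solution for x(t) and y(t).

Coefficient matrix A = [[16, -5], [50, -14]].
Characteristic polynomial det(A - λI) = λ^2 - 2λ + 26 = 0.
Eigenvalues λ = 1 ± 5i (complex conjugate pair).
For λ=1+5i: an eigenvector is (1,3) - i(0,1) = (1, 3 - i).
A real fundamental pair from Re and Im of e^((1+5i)t)v: X_1 = e^(t)(cos(5t)·(1,3) + sin(5t)·(0,1)), X_2 = e^(t)(sin(5t)·(1,3) - cos(5t)·(0,1)).
General solution: c_1X_1 + c_2X_2.

x(t) = c_1e^(t)cos(5t) + c_2e^(t)sin(5t), y(t) = c_1e^(t)sin(5t) + 3c_1e^(t)cos(5t) + 3c_2e^(t)sin(5t) - c_2e^(t)cos(5t)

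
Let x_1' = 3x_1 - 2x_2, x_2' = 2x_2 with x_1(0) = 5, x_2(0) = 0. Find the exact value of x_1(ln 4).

A = [[3,-2],[0,2]]; eigenvalues λ = 3, 2.
Eigenvectors: (1,0) for λ=3, (2,1) for λ=2.
From the initial condition, c_1 = 5, c_2 = 0.
x_1(ln 4) = (5)(4^3)(1) + (0)(4^2)(2) = 320.

320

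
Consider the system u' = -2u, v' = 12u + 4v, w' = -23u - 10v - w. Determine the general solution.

u(t) = C_1e^(-2t), v(t) = -2C_1e^(-2t) + C_2e^(4t), w(t) = 3C_1e^(-2t) - 2C_2e^(4t) + C_3e^(-t)

Coefficient matrix A = [[-2, 0, 0], [12, 4, 0], [-23, -10, -1]].
det(A - λI) = 0 gives eigenvalues λ = -2, 4, -1.
For λ=-2: eigenvector (1,-2,3).
For λ=4: eigenvector (0,1,-2).
For λ=-1: eigenvector (0,0,1).
General solution: C_1e^(-2t)(1,-2,3) + C_2e^(4t)(0,1,-2) + C_3e^(-t)(0,0,1).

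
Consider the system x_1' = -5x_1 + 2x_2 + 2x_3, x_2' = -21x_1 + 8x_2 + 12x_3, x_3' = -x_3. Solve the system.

x_1(t) = K_1e^(t) + 2K_2e^(2t) + K_3e^(-t), x_2(t) = 3K_1e^(t) + 7K_2e^(2t) + K_3e^(-t), x_3(t) = K_3e^(-t)

Coefficient matrix A = [[-5, 2, 2], [-21, 8, 12], [0, 0, -1]].
det(A - λI) = 0 gives eigenvalues λ = 1, 2, -1.
For λ=1: eigenvector (1,3,0).
For λ=2: eigenvector (2,7,0).
For λ=-1: eigenvector (1,1,1).
General solution: K_1e^(t)(1,3,0) + K_2e^(2t)(2,7,0) + K_3e^(-t)(1,1,1).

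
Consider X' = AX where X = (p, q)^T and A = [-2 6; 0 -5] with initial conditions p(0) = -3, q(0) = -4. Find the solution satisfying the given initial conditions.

Coefficient matrix A = [[-2, 6], [0, -5]].
Characteristic polynomial det(A - λI) = λ^2 + 7λ + 10 = 0.
Eigenvalues λ = -2, -5.
For λ=-2: (A-λI) row 1 is [0, 6], so an eigenvector is (-1, 0).
For λ=-5: (A-λI) row 1 is [3, 6], so an eigenvector is (2, -1).
General solution: c_1e^(-2t)(-1,0) + c_2e^(-5t)(2,-1).
Applying p(0)=-3, q(0)=-4 gives c_1=11, c_2=4.

p(t) = -11e^(-2t) + 8e^(-5t), q(t) = -4e^(-5t)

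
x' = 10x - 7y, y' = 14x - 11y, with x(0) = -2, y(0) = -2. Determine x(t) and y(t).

x(t) = -2e^(3t), y(t) = -2e^(3t)

Coefficient matrix A = [[10, -7], [14, -11]].
Characteristic polynomial det(A - λI) = λ^2 + λ - 12 = 0.
Eigenvalues λ = 3, -4.
For λ=3: (A-λI) row 1 is [7, -7], so an eigenvector is (1, 1).
For λ=-4: (A-λI) row 1 is [14, -7], so an eigenvector is (1, 2).
General solution: K_1e^(3t)(1,1) + K_2e^(-4t)(1,2).
Applying x(0)=-2, y(0)=-2 gives K_1=-2, K_2=0.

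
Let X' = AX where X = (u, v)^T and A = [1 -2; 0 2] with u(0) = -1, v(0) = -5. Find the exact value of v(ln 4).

-80

A = [[1,-2],[0,2]]; eigenvalues λ = 1, 2.
Eigenvectors: (-1,0) for λ=1, (-2,1) for λ=2.
From the initial condition, c_1 = 11, c_2 = -5.
v(ln 4) = (11)(4^1)(0) + (-5)(4^2)(1) = -80.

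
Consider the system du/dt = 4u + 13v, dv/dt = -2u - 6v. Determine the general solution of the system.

u(t) = 3C_1e^(-t)sin(t) - 2C_1e^(-t)cos(t) - 2C_2e^(-t)sin(t) - 3C_2e^(-t)cos(t), v(t) = -C_1e^(-t)sin(t) + C_1e^(-t)cos(t) + C_2e^(-t)sin(t) + C_2e^(-t)cos(t)

Coefficient matrix A = [[4, 13], [-2, -6]].
Characteristic polynomial det(A - λI) = λ^2 + 2λ + 2 = 0.
Eigenvalues λ = -1 ± i (complex conjugate pair).
For λ=-1+i: an eigenvector is (-2,1) - i(3,-1) = (-2 - 3i, 1 + i).
A real fundamental pair from Re and Im of e^((-1+i)t)v: X_1 = e^(-t)(cos(t)·(-2,1) + sin(t)·(3,-1)), X_2 = e^(-t)(sin(t)·(-2,1) - cos(t)·(3,-1)).
General solution: C_1X_1 + C_2X_2.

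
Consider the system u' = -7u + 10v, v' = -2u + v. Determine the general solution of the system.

Coefficient matrix A = [[-7, 10], [-2, 1]].
Characteristic polynomial det(A - λI) = λ^2 + 6λ + 13 = 0.
Eigenvalues λ = -3 ± 2i (complex conjugate pair).
For λ=-3+2i: an eigenvector is (-2,-1) - i(-1,0) = (-2 + i, -1).
A real fundamental pair from Re and Im of e^((-3+2i)t)v: X_1 = e^(-3t)(cos(2t)·(-2,-1) + sin(2t)·(-1,0)), X_2 = e^(-3t)(sin(2t)·(-2,-1) - cos(2t)·(-1,0)).
General solution: C_1X_1 + C_2X_2.

u(t) = -C_1e^(-3t)sin(2t) - 2C_1e^(-3t)cos(2t) - 2C_2e^(-3t)sin(2t) + C_2e^(-3t)cos(2t), v(t) = -C_1e^(-3t)cos(2t) - C_2e^(-3t)sin(2t)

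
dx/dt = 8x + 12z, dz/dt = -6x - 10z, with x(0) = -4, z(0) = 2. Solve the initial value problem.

Coefficient matrix A = [[8, 12], [-6, -10]].
Characteristic polynomial det(A - λI) = λ^2 + 2λ - 8 = 0.
Eigenvalues λ = 2, -4.
For λ=2: (A-λI) row 1 is [6, 12], so an eigenvector is (-2, 1).
For λ=-4: (A-λI) row 1 is [12, 12], so an eigenvector is (-1, 1).
General solution: c_1e^(2t)(-2,1) + c_2e^(-4t)(-1,1).
Applying x(0)=-4, z(0)=2 gives c_1=2, c_2=0.

x(t) = -4e^(2t), z(t) = 2e^(2t)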